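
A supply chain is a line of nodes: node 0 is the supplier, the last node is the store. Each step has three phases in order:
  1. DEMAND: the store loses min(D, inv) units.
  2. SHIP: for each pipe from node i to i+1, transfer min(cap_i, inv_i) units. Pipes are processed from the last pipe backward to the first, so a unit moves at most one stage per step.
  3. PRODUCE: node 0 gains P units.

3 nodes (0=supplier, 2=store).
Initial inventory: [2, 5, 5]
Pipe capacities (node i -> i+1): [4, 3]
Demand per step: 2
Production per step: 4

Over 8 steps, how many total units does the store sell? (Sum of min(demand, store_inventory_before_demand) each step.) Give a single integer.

Step 1: sold=2 (running total=2) -> [4 4 6]
Step 2: sold=2 (running total=4) -> [4 5 7]
Step 3: sold=2 (running total=6) -> [4 6 8]
Step 4: sold=2 (running total=8) -> [4 7 9]
Step 5: sold=2 (running total=10) -> [4 8 10]
Step 6: sold=2 (running total=12) -> [4 9 11]
Step 7: sold=2 (running total=14) -> [4 10 12]
Step 8: sold=2 (running total=16) -> [4 11 13]

Answer: 16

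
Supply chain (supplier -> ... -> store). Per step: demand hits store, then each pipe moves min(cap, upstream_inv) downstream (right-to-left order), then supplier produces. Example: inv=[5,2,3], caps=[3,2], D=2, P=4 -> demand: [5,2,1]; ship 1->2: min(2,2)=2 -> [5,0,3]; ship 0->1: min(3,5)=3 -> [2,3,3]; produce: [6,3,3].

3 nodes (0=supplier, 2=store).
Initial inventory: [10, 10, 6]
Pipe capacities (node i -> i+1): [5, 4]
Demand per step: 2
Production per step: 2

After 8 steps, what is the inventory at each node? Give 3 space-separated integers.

Step 1: demand=2,sold=2 ship[1->2]=4 ship[0->1]=5 prod=2 -> inv=[7 11 8]
Step 2: demand=2,sold=2 ship[1->2]=4 ship[0->1]=5 prod=2 -> inv=[4 12 10]
Step 3: demand=2,sold=2 ship[1->2]=4 ship[0->1]=4 prod=2 -> inv=[2 12 12]
Step 4: demand=2,sold=2 ship[1->2]=4 ship[0->1]=2 prod=2 -> inv=[2 10 14]
Step 5: demand=2,sold=2 ship[1->2]=4 ship[0->1]=2 prod=2 -> inv=[2 8 16]
Step 6: demand=2,sold=2 ship[1->2]=4 ship[0->1]=2 prod=2 -> inv=[2 6 18]
Step 7: demand=2,sold=2 ship[1->2]=4 ship[0->1]=2 prod=2 -> inv=[2 4 20]
Step 8: demand=2,sold=2 ship[1->2]=4 ship[0->1]=2 prod=2 -> inv=[2 2 22]

2 2 22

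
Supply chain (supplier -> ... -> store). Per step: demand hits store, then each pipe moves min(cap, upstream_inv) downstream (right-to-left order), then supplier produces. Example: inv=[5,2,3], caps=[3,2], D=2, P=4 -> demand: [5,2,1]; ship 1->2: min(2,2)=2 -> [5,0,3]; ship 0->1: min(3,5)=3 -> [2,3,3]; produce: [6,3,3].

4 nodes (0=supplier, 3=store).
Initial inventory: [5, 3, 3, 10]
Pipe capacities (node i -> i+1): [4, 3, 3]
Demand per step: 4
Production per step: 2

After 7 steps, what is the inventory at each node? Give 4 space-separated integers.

Step 1: demand=4,sold=4 ship[2->3]=3 ship[1->2]=3 ship[0->1]=4 prod=2 -> inv=[3 4 3 9]
Step 2: demand=4,sold=4 ship[2->3]=3 ship[1->2]=3 ship[0->1]=3 prod=2 -> inv=[2 4 3 8]
Step 3: demand=4,sold=4 ship[2->3]=3 ship[1->2]=3 ship[0->1]=2 prod=2 -> inv=[2 3 3 7]
Step 4: demand=4,sold=4 ship[2->3]=3 ship[1->2]=3 ship[0->1]=2 prod=2 -> inv=[2 2 3 6]
Step 5: demand=4,sold=4 ship[2->3]=3 ship[1->2]=2 ship[0->1]=2 prod=2 -> inv=[2 2 2 5]
Step 6: demand=4,sold=4 ship[2->3]=2 ship[1->2]=2 ship[0->1]=2 prod=2 -> inv=[2 2 2 3]
Step 7: demand=4,sold=3 ship[2->3]=2 ship[1->2]=2 ship[0->1]=2 prod=2 -> inv=[2 2 2 2]

2 2 2 2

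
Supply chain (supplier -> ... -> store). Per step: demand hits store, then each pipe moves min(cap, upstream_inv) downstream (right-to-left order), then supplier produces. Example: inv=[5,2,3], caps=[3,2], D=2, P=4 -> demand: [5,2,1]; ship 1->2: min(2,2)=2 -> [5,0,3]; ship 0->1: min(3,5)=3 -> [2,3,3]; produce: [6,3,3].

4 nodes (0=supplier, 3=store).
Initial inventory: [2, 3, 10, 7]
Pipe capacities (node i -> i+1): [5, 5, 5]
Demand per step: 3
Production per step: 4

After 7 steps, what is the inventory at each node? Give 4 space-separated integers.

Step 1: demand=3,sold=3 ship[2->3]=5 ship[1->2]=3 ship[0->1]=2 prod=4 -> inv=[4 2 8 9]
Step 2: demand=3,sold=3 ship[2->3]=5 ship[1->2]=2 ship[0->1]=4 prod=4 -> inv=[4 4 5 11]
Step 3: demand=3,sold=3 ship[2->3]=5 ship[1->2]=4 ship[0->1]=4 prod=4 -> inv=[4 4 4 13]
Step 4: demand=3,sold=3 ship[2->3]=4 ship[1->2]=4 ship[0->1]=4 prod=4 -> inv=[4 4 4 14]
Step 5: demand=3,sold=3 ship[2->3]=4 ship[1->2]=4 ship[0->1]=4 prod=4 -> inv=[4 4 4 15]
Step 6: demand=3,sold=3 ship[2->3]=4 ship[1->2]=4 ship[0->1]=4 prod=4 -> inv=[4 4 4 16]
Step 7: demand=3,sold=3 ship[2->3]=4 ship[1->2]=4 ship[0->1]=4 prod=4 -> inv=[4 4 4 17]

4 4 4 17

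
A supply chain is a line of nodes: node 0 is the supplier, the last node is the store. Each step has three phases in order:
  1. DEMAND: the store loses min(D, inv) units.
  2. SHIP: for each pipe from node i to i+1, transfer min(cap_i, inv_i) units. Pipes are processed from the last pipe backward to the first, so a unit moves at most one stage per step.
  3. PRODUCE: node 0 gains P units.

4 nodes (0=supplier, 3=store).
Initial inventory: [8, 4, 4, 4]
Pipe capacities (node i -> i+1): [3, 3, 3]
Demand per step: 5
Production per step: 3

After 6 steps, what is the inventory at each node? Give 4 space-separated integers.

Step 1: demand=5,sold=4 ship[2->3]=3 ship[1->2]=3 ship[0->1]=3 prod=3 -> inv=[8 4 4 3]
Step 2: demand=5,sold=3 ship[2->3]=3 ship[1->2]=3 ship[0->1]=3 prod=3 -> inv=[8 4 4 3]
Step 3: demand=5,sold=3 ship[2->3]=3 ship[1->2]=3 ship[0->1]=3 prod=3 -> inv=[8 4 4 3]
Step 4: demand=5,sold=3 ship[2->3]=3 ship[1->2]=3 ship[0->1]=3 prod=3 -> inv=[8 4 4 3]
Step 5: demand=5,sold=3 ship[2->3]=3 ship[1->2]=3 ship[0->1]=3 prod=3 -> inv=[8 4 4 3]
Step 6: demand=5,sold=3 ship[2->3]=3 ship[1->2]=3 ship[0->1]=3 prod=3 -> inv=[8 4 4 3]

8 4 4 3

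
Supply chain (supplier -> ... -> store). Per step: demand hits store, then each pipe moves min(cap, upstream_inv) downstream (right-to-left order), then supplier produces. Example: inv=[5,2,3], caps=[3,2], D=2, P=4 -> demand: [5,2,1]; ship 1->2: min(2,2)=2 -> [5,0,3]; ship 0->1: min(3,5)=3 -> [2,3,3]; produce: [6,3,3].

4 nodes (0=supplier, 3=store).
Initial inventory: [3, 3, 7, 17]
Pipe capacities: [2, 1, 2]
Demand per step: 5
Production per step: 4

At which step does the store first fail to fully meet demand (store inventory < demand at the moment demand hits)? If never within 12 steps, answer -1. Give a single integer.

Step 1: demand=5,sold=5 ship[2->3]=2 ship[1->2]=1 ship[0->1]=2 prod=4 -> [5 4 6 14]
Step 2: demand=5,sold=5 ship[2->3]=2 ship[1->2]=1 ship[0->1]=2 prod=4 -> [7 5 5 11]
Step 3: demand=5,sold=5 ship[2->3]=2 ship[1->2]=1 ship[0->1]=2 prod=4 -> [9 6 4 8]
Step 4: demand=5,sold=5 ship[2->3]=2 ship[1->2]=1 ship[0->1]=2 prod=4 -> [11 7 3 5]
Step 5: demand=5,sold=5 ship[2->3]=2 ship[1->2]=1 ship[0->1]=2 prod=4 -> [13 8 2 2]
Step 6: demand=5,sold=2 ship[2->3]=2 ship[1->2]=1 ship[0->1]=2 prod=4 -> [15 9 1 2]
Step 7: demand=5,sold=2 ship[2->3]=1 ship[1->2]=1 ship[0->1]=2 prod=4 -> [17 10 1 1]
Step 8: demand=5,sold=1 ship[2->3]=1 ship[1->2]=1 ship[0->1]=2 prod=4 -> [19 11 1 1]
Step 9: demand=5,sold=1 ship[2->3]=1 ship[1->2]=1 ship[0->1]=2 prod=4 -> [21 12 1 1]
Step 10: demand=5,sold=1 ship[2->3]=1 ship[1->2]=1 ship[0->1]=2 prod=4 -> [23 13 1 1]
Step 11: demand=5,sold=1 ship[2->3]=1 ship[1->2]=1 ship[0->1]=2 prod=4 -> [25 14 1 1]
Step 12: demand=5,sold=1 ship[2->3]=1 ship[1->2]=1 ship[0->1]=2 prod=4 -> [27 15 1 1]
First stockout at step 6

6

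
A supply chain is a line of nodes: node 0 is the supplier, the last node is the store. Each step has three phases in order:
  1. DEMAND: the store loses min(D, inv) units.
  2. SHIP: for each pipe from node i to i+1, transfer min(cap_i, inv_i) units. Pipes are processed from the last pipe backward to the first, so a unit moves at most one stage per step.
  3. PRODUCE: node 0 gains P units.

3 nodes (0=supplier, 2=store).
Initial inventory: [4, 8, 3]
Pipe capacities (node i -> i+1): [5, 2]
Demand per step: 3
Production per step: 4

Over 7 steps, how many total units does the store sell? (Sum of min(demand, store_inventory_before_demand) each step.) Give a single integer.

Step 1: sold=3 (running total=3) -> [4 10 2]
Step 2: sold=2 (running total=5) -> [4 12 2]
Step 3: sold=2 (running total=7) -> [4 14 2]
Step 4: sold=2 (running total=9) -> [4 16 2]
Step 5: sold=2 (running total=11) -> [4 18 2]
Step 6: sold=2 (running total=13) -> [4 20 2]
Step 7: sold=2 (running total=15) -> [4 22 2]

Answer: 15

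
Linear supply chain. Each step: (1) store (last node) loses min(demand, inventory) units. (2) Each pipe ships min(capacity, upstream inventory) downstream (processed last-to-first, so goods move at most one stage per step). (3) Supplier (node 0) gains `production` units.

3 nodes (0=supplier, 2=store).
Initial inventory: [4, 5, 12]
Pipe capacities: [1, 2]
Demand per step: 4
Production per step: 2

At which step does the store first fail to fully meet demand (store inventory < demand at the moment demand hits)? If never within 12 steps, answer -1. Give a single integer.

Step 1: demand=4,sold=4 ship[1->2]=2 ship[0->1]=1 prod=2 -> [5 4 10]
Step 2: demand=4,sold=4 ship[1->2]=2 ship[0->1]=1 prod=2 -> [6 3 8]
Step 3: demand=4,sold=4 ship[1->2]=2 ship[0->1]=1 prod=2 -> [7 2 6]
Step 4: demand=4,sold=4 ship[1->2]=2 ship[0->1]=1 prod=2 -> [8 1 4]
Step 5: demand=4,sold=4 ship[1->2]=1 ship[0->1]=1 prod=2 -> [9 1 1]
Step 6: demand=4,sold=1 ship[1->2]=1 ship[0->1]=1 prod=2 -> [10 1 1]
Step 7: demand=4,sold=1 ship[1->2]=1 ship[0->1]=1 prod=2 -> [11 1 1]
Step 8: demand=4,sold=1 ship[1->2]=1 ship[0->1]=1 prod=2 -> [12 1 1]
Step 9: demand=4,sold=1 ship[1->2]=1 ship[0->1]=1 prod=2 -> [13 1 1]
Step 10: demand=4,sold=1 ship[1->2]=1 ship[0->1]=1 prod=2 -> [14 1 1]
Step 11: demand=4,sold=1 ship[1->2]=1 ship[0->1]=1 prod=2 -> [15 1 1]
Step 12: demand=4,sold=1 ship[1->2]=1 ship[0->1]=1 prod=2 -> [16 1 1]
First stockout at step 6

6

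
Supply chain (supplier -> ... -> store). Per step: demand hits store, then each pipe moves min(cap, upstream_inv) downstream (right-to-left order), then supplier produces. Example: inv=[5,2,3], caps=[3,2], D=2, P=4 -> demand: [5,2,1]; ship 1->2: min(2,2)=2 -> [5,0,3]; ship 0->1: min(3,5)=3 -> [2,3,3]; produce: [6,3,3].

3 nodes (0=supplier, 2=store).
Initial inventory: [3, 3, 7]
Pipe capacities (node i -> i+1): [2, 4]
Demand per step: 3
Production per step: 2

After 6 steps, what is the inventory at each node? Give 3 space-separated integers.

Step 1: demand=3,sold=3 ship[1->2]=3 ship[0->1]=2 prod=2 -> inv=[3 2 7]
Step 2: demand=3,sold=3 ship[1->2]=2 ship[0->1]=2 prod=2 -> inv=[3 2 6]
Step 3: demand=3,sold=3 ship[1->2]=2 ship[0->1]=2 prod=2 -> inv=[3 2 5]
Step 4: demand=3,sold=3 ship[1->2]=2 ship[0->1]=2 prod=2 -> inv=[3 2 4]
Step 5: demand=3,sold=3 ship[1->2]=2 ship[0->1]=2 prod=2 -> inv=[3 2 3]
Step 6: demand=3,sold=3 ship[1->2]=2 ship[0->1]=2 prod=2 -> inv=[3 2 2]

3 2 2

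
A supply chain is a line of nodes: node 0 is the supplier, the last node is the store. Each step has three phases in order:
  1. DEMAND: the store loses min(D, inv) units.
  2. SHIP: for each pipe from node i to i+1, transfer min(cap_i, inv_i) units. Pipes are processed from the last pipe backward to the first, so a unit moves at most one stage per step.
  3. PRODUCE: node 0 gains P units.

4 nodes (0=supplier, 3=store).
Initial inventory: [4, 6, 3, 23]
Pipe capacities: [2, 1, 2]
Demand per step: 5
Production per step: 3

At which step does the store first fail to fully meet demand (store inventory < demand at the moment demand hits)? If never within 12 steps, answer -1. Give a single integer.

Step 1: demand=5,sold=5 ship[2->3]=2 ship[1->2]=1 ship[0->1]=2 prod=3 -> [5 7 2 20]
Step 2: demand=5,sold=5 ship[2->3]=2 ship[1->2]=1 ship[0->1]=2 prod=3 -> [6 8 1 17]
Step 3: demand=5,sold=5 ship[2->3]=1 ship[1->2]=1 ship[0->1]=2 prod=3 -> [7 9 1 13]
Step 4: demand=5,sold=5 ship[2->3]=1 ship[1->2]=1 ship[0->1]=2 prod=3 -> [8 10 1 9]
Step 5: demand=5,sold=5 ship[2->3]=1 ship[1->2]=1 ship[0->1]=2 prod=3 -> [9 11 1 5]
Step 6: demand=5,sold=5 ship[2->3]=1 ship[1->2]=1 ship[0->1]=2 prod=3 -> [10 12 1 1]
Step 7: demand=5,sold=1 ship[2->3]=1 ship[1->2]=1 ship[0->1]=2 prod=3 -> [11 13 1 1]
Step 8: demand=5,sold=1 ship[2->3]=1 ship[1->2]=1 ship[0->1]=2 prod=3 -> [12 14 1 1]
Step 9: demand=5,sold=1 ship[2->3]=1 ship[1->2]=1 ship[0->1]=2 prod=3 -> [13 15 1 1]
Step 10: demand=5,sold=1 ship[2->3]=1 ship[1->2]=1 ship[0->1]=2 prod=3 -> [14 16 1 1]
Step 11: demand=5,sold=1 ship[2->3]=1 ship[1->2]=1 ship[0->1]=2 prod=3 -> [15 17 1 1]
Step 12: demand=5,sold=1 ship[2->3]=1 ship[1->2]=1 ship[0->1]=2 prod=3 -> [16 18 1 1]
First stockout at step 7

7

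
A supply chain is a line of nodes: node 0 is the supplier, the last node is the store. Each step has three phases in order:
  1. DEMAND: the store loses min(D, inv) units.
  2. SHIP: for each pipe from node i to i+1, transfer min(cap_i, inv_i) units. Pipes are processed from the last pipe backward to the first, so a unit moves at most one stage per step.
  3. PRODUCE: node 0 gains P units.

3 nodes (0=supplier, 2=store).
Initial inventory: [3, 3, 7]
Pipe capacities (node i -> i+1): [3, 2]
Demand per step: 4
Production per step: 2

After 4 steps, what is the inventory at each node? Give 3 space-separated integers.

Step 1: demand=4,sold=4 ship[1->2]=2 ship[0->1]=3 prod=2 -> inv=[2 4 5]
Step 2: demand=4,sold=4 ship[1->2]=2 ship[0->1]=2 prod=2 -> inv=[2 4 3]
Step 3: demand=4,sold=3 ship[1->2]=2 ship[0->1]=2 prod=2 -> inv=[2 4 2]
Step 4: demand=4,sold=2 ship[1->2]=2 ship[0->1]=2 prod=2 -> inv=[2 4 2]

2 4 2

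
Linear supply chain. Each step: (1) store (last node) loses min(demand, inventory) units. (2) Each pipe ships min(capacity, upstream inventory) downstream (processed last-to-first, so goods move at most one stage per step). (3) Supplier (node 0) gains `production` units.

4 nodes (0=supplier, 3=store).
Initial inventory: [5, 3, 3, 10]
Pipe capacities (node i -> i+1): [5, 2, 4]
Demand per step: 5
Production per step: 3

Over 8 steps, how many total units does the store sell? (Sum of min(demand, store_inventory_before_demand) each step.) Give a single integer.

Step 1: sold=5 (running total=5) -> [3 6 2 8]
Step 2: sold=5 (running total=10) -> [3 7 2 5]
Step 3: sold=5 (running total=15) -> [3 8 2 2]
Step 4: sold=2 (running total=17) -> [3 9 2 2]
Step 5: sold=2 (running total=19) -> [3 10 2 2]
Step 6: sold=2 (running total=21) -> [3 11 2 2]
Step 7: sold=2 (running total=23) -> [3 12 2 2]
Step 8: sold=2 (running total=25) -> [3 13 2 2]

Answer: 25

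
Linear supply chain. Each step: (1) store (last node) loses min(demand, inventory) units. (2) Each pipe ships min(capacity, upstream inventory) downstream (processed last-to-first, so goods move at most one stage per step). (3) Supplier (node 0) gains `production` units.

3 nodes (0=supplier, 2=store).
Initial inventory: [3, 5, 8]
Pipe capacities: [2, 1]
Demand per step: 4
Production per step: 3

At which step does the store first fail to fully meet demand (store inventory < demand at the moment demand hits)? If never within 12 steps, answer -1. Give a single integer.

Step 1: demand=4,sold=4 ship[1->2]=1 ship[0->1]=2 prod=3 -> [4 6 5]
Step 2: demand=4,sold=4 ship[1->2]=1 ship[0->1]=2 prod=3 -> [5 7 2]
Step 3: demand=4,sold=2 ship[1->2]=1 ship[0->1]=2 prod=3 -> [6 8 1]
Step 4: demand=4,sold=1 ship[1->2]=1 ship[0->1]=2 prod=3 -> [7 9 1]
Step 5: demand=4,sold=1 ship[1->2]=1 ship[0->1]=2 prod=3 -> [8 10 1]
Step 6: demand=4,sold=1 ship[1->2]=1 ship[0->1]=2 prod=3 -> [9 11 1]
Step 7: demand=4,sold=1 ship[1->2]=1 ship[0->1]=2 prod=3 -> [10 12 1]
Step 8: demand=4,sold=1 ship[1->2]=1 ship[0->1]=2 prod=3 -> [11 13 1]
Step 9: demand=4,sold=1 ship[1->2]=1 ship[0->1]=2 prod=3 -> [12 14 1]
Step 10: demand=4,sold=1 ship[1->2]=1 ship[0->1]=2 prod=3 -> [13 15 1]
Step 11: demand=4,sold=1 ship[1->2]=1 ship[0->1]=2 prod=3 -> [14 16 1]
Step 12: demand=4,sold=1 ship[1->2]=1 ship[0->1]=2 prod=3 -> [15 17 1]
First stockout at step 3

3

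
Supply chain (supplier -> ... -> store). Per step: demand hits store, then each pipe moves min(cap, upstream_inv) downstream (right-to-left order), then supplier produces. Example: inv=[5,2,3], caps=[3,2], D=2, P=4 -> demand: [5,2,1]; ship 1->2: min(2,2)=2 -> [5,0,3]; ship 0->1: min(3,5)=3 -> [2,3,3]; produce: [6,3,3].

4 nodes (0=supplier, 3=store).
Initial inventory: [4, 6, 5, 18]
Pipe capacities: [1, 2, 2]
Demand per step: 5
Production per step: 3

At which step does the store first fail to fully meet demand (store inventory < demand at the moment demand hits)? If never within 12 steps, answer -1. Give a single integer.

Step 1: demand=5,sold=5 ship[2->3]=2 ship[1->2]=2 ship[0->1]=1 prod=3 -> [6 5 5 15]
Step 2: demand=5,sold=5 ship[2->3]=2 ship[1->2]=2 ship[0->1]=1 prod=3 -> [8 4 5 12]
Step 3: demand=5,sold=5 ship[2->3]=2 ship[1->2]=2 ship[0->1]=1 prod=3 -> [10 3 5 9]
Step 4: demand=5,sold=5 ship[2->3]=2 ship[1->2]=2 ship[0->1]=1 prod=3 -> [12 2 5 6]
Step 5: demand=5,sold=5 ship[2->3]=2 ship[1->2]=2 ship[0->1]=1 prod=3 -> [14 1 5 3]
Step 6: demand=5,sold=3 ship[2->3]=2 ship[1->2]=1 ship[0->1]=1 prod=3 -> [16 1 4 2]
Step 7: demand=5,sold=2 ship[2->3]=2 ship[1->2]=1 ship[0->1]=1 prod=3 -> [18 1 3 2]
Step 8: demand=5,sold=2 ship[2->3]=2 ship[1->2]=1 ship[0->1]=1 prod=3 -> [20 1 2 2]
Step 9: demand=5,sold=2 ship[2->3]=2 ship[1->2]=1 ship[0->1]=1 prod=3 -> [22 1 1 2]
Step 10: demand=5,sold=2 ship[2->3]=1 ship[1->2]=1 ship[0->1]=1 prod=3 -> [24 1 1 1]
Step 11: demand=5,sold=1 ship[2->3]=1 ship[1->2]=1 ship[0->1]=1 prod=3 -> [26 1 1 1]
Step 12: demand=5,sold=1 ship[2->3]=1 ship[1->2]=1 ship[0->1]=1 prod=3 -> [28 1 1 1]
First stockout at step 6

6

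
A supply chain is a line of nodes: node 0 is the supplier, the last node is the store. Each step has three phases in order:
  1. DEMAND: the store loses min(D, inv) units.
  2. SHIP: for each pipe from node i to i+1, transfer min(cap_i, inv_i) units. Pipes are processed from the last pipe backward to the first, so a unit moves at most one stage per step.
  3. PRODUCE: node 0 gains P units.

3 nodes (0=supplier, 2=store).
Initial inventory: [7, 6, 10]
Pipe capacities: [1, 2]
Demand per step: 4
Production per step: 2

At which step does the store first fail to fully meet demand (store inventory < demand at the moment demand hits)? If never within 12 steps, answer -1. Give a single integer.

Step 1: demand=4,sold=4 ship[1->2]=2 ship[0->1]=1 prod=2 -> [8 5 8]
Step 2: demand=4,sold=4 ship[1->2]=2 ship[0->1]=1 prod=2 -> [9 4 6]
Step 3: demand=4,sold=4 ship[1->2]=2 ship[0->1]=1 prod=2 -> [10 3 4]
Step 4: demand=4,sold=4 ship[1->2]=2 ship[0->1]=1 prod=2 -> [11 2 2]
Step 5: demand=4,sold=2 ship[1->2]=2 ship[0->1]=1 prod=2 -> [12 1 2]
Step 6: demand=4,sold=2 ship[1->2]=1 ship[0->1]=1 prod=2 -> [13 1 1]
Step 7: demand=4,sold=1 ship[1->2]=1 ship[0->1]=1 prod=2 -> [14 1 1]
Step 8: demand=4,sold=1 ship[1->2]=1 ship[0->1]=1 prod=2 -> [15 1 1]
Step 9: demand=4,sold=1 ship[1->2]=1 ship[0->1]=1 prod=2 -> [16 1 1]
Step 10: demand=4,sold=1 ship[1->2]=1 ship[0->1]=1 prod=2 -> [17 1 1]
Step 11: demand=4,sold=1 ship[1->2]=1 ship[0->1]=1 prod=2 -> [18 1 1]
Step 12: demand=4,sold=1 ship[1->2]=1 ship[0->1]=1 prod=2 -> [19 1 1]
First stockout at step 5

5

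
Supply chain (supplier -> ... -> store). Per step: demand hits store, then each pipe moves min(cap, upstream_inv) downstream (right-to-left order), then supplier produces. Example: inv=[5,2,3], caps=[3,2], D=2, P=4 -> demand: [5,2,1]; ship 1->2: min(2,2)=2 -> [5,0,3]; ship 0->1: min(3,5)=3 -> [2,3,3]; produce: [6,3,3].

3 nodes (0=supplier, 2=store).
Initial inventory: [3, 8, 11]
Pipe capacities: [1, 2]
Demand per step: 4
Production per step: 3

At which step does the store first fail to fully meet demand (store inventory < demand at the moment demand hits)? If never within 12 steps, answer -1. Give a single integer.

Step 1: demand=4,sold=4 ship[1->2]=2 ship[0->1]=1 prod=3 -> [5 7 9]
Step 2: demand=4,sold=4 ship[1->2]=2 ship[0->1]=1 prod=3 -> [7 6 7]
Step 3: demand=4,sold=4 ship[1->2]=2 ship[0->1]=1 prod=3 -> [9 5 5]
Step 4: demand=4,sold=4 ship[1->2]=2 ship[0->1]=1 prod=3 -> [11 4 3]
Step 5: demand=4,sold=3 ship[1->2]=2 ship[0->1]=1 prod=3 -> [13 3 2]
Step 6: demand=4,sold=2 ship[1->2]=2 ship[0->1]=1 prod=3 -> [15 2 2]
Step 7: demand=4,sold=2 ship[1->2]=2 ship[0->1]=1 prod=3 -> [17 1 2]
Step 8: demand=4,sold=2 ship[1->2]=1 ship[0->1]=1 prod=3 -> [19 1 1]
Step 9: demand=4,sold=1 ship[1->2]=1 ship[0->1]=1 prod=3 -> [21 1 1]
Step 10: demand=4,sold=1 ship[1->2]=1 ship[0->1]=1 prod=3 -> [23 1 1]
Step 11: demand=4,sold=1 ship[1->2]=1 ship[0->1]=1 prod=3 -> [25 1 1]
Step 12: demand=4,sold=1 ship[1->2]=1 ship[0->1]=1 prod=3 -> [27 1 1]
First stockout at step 5

5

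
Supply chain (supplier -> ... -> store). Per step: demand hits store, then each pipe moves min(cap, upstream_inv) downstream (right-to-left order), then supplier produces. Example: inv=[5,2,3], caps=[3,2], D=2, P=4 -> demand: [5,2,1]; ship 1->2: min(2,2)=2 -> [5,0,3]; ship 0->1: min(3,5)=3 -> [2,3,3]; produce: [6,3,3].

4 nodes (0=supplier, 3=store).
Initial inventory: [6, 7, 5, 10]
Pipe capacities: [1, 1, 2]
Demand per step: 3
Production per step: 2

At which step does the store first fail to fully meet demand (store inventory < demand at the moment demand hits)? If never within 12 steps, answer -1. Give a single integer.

Step 1: demand=3,sold=3 ship[2->3]=2 ship[1->2]=1 ship[0->1]=1 prod=2 -> [7 7 4 9]
Step 2: demand=3,sold=3 ship[2->3]=2 ship[1->2]=1 ship[0->1]=1 prod=2 -> [8 7 3 8]
Step 3: demand=3,sold=3 ship[2->3]=2 ship[1->2]=1 ship[0->1]=1 prod=2 -> [9 7 2 7]
Step 4: demand=3,sold=3 ship[2->3]=2 ship[1->2]=1 ship[0->1]=1 prod=2 -> [10 7 1 6]
Step 5: demand=3,sold=3 ship[2->3]=1 ship[1->2]=1 ship[0->1]=1 prod=2 -> [11 7 1 4]
Step 6: demand=3,sold=3 ship[2->3]=1 ship[1->2]=1 ship[0->1]=1 prod=2 -> [12 7 1 2]
Step 7: demand=3,sold=2 ship[2->3]=1 ship[1->2]=1 ship[0->1]=1 prod=2 -> [13 7 1 1]
Step 8: demand=3,sold=1 ship[2->3]=1 ship[1->2]=1 ship[0->1]=1 prod=2 -> [14 7 1 1]
Step 9: demand=3,sold=1 ship[2->3]=1 ship[1->2]=1 ship[0->1]=1 prod=2 -> [15 7 1 1]
Step 10: demand=3,sold=1 ship[2->3]=1 ship[1->2]=1 ship[0->1]=1 prod=2 -> [16 7 1 1]
Step 11: demand=3,sold=1 ship[2->3]=1 ship[1->2]=1 ship[0->1]=1 prod=2 -> [17 7 1 1]
Step 12: demand=3,sold=1 ship[2->3]=1 ship[1->2]=1 ship[0->1]=1 prod=2 -> [18 7 1 1]
First stockout at step 7

7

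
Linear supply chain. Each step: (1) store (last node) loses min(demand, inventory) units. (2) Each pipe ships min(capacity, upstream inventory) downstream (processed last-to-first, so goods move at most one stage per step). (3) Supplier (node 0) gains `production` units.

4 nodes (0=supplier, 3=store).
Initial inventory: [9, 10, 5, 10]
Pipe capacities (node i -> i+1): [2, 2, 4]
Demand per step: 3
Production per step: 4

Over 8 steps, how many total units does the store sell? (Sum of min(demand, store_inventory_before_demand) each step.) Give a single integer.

Answer: 24

Derivation:
Step 1: sold=3 (running total=3) -> [11 10 3 11]
Step 2: sold=3 (running total=6) -> [13 10 2 11]
Step 3: sold=3 (running total=9) -> [15 10 2 10]
Step 4: sold=3 (running total=12) -> [17 10 2 9]
Step 5: sold=3 (running total=15) -> [19 10 2 8]
Step 6: sold=3 (running total=18) -> [21 10 2 7]
Step 7: sold=3 (running total=21) -> [23 10 2 6]
Step 8: sold=3 (running total=24) -> [25 10 2 5]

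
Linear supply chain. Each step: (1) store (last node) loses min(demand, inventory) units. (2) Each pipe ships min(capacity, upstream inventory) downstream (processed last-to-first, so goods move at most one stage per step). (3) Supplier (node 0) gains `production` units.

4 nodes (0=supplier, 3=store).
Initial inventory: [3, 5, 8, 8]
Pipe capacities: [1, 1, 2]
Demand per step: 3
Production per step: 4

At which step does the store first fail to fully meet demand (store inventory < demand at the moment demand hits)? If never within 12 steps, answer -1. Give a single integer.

Step 1: demand=3,sold=3 ship[2->3]=2 ship[1->2]=1 ship[0->1]=1 prod=4 -> [6 5 7 7]
Step 2: demand=3,sold=3 ship[2->3]=2 ship[1->2]=1 ship[0->1]=1 prod=4 -> [9 5 6 6]
Step 3: demand=3,sold=3 ship[2->3]=2 ship[1->2]=1 ship[0->1]=1 prod=4 -> [12 5 5 5]
Step 4: demand=3,sold=3 ship[2->3]=2 ship[1->2]=1 ship[0->1]=1 prod=4 -> [15 5 4 4]
Step 5: demand=3,sold=3 ship[2->3]=2 ship[1->2]=1 ship[0->1]=1 prod=4 -> [18 5 3 3]
Step 6: demand=3,sold=3 ship[2->3]=2 ship[1->2]=1 ship[0->1]=1 prod=4 -> [21 5 2 2]
Step 7: demand=3,sold=2 ship[2->3]=2 ship[1->2]=1 ship[0->1]=1 prod=4 -> [24 5 1 2]
Step 8: demand=3,sold=2 ship[2->3]=1 ship[1->2]=1 ship[0->1]=1 prod=4 -> [27 5 1 1]
Step 9: demand=3,sold=1 ship[2->3]=1 ship[1->2]=1 ship[0->1]=1 prod=4 -> [30 5 1 1]
Step 10: demand=3,sold=1 ship[2->3]=1 ship[1->2]=1 ship[0->1]=1 prod=4 -> [33 5 1 1]
Step 11: demand=3,sold=1 ship[2->3]=1 ship[1->2]=1 ship[0->1]=1 prod=4 -> [36 5 1 1]
Step 12: demand=3,sold=1 ship[2->3]=1 ship[1->2]=1 ship[0->1]=1 prod=4 -> [39 5 1 1]
First stockout at step 7

7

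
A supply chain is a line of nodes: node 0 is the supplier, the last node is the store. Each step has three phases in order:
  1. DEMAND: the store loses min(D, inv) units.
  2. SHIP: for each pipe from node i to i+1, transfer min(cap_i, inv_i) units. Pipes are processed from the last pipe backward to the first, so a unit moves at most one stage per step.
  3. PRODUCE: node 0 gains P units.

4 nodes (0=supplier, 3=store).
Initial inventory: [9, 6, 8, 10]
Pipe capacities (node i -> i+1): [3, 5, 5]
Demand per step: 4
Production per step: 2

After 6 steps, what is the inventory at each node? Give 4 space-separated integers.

Step 1: demand=4,sold=4 ship[2->3]=5 ship[1->2]=5 ship[0->1]=3 prod=2 -> inv=[8 4 8 11]
Step 2: demand=4,sold=4 ship[2->3]=5 ship[1->2]=4 ship[0->1]=3 prod=2 -> inv=[7 3 7 12]
Step 3: demand=4,sold=4 ship[2->3]=5 ship[1->2]=3 ship[0->1]=3 prod=2 -> inv=[6 3 5 13]
Step 4: demand=4,sold=4 ship[2->3]=5 ship[1->2]=3 ship[0->1]=3 prod=2 -> inv=[5 3 3 14]
Step 5: demand=4,sold=4 ship[2->3]=3 ship[1->2]=3 ship[0->1]=3 prod=2 -> inv=[4 3 3 13]
Step 6: demand=4,sold=4 ship[2->3]=3 ship[1->2]=3 ship[0->1]=3 prod=2 -> inv=[3 3 3 12]

3 3 3 12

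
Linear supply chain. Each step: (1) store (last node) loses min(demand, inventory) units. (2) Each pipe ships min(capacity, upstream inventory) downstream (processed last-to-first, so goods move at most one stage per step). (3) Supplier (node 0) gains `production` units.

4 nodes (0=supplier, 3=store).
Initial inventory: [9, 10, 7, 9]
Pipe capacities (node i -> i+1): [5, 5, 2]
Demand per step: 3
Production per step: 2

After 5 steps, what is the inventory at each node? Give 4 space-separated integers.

Step 1: demand=3,sold=3 ship[2->3]=2 ship[1->2]=5 ship[0->1]=5 prod=2 -> inv=[6 10 10 8]
Step 2: demand=3,sold=3 ship[2->3]=2 ship[1->2]=5 ship[0->1]=5 prod=2 -> inv=[3 10 13 7]
Step 3: demand=3,sold=3 ship[2->3]=2 ship[1->2]=5 ship[0->1]=3 prod=2 -> inv=[2 8 16 6]
Step 4: demand=3,sold=3 ship[2->3]=2 ship[1->2]=5 ship[0->1]=2 prod=2 -> inv=[2 5 19 5]
Step 5: demand=3,sold=3 ship[2->3]=2 ship[1->2]=5 ship[0->1]=2 prod=2 -> inv=[2 2 22 4]

2 2 22 4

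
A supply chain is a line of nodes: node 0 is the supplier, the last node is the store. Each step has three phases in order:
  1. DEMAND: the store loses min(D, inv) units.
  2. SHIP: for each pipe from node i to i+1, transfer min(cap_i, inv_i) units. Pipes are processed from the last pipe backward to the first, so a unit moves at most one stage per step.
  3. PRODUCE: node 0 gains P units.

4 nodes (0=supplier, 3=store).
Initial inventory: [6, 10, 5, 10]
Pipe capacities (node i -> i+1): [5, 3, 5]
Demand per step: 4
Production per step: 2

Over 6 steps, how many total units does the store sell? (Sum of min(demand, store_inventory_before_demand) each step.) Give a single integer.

Step 1: sold=4 (running total=4) -> [3 12 3 11]
Step 2: sold=4 (running total=8) -> [2 12 3 10]
Step 3: sold=4 (running total=12) -> [2 11 3 9]
Step 4: sold=4 (running total=16) -> [2 10 3 8]
Step 5: sold=4 (running total=20) -> [2 9 3 7]
Step 6: sold=4 (running total=24) -> [2 8 3 6]

Answer: 24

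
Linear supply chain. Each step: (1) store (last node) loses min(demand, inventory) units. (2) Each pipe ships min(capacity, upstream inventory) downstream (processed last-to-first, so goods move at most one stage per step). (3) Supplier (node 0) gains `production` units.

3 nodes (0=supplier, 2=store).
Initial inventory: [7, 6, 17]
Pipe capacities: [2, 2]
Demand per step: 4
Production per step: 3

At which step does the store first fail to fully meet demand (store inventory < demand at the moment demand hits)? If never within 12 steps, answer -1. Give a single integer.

Step 1: demand=4,sold=4 ship[1->2]=2 ship[0->1]=2 prod=3 -> [8 6 15]
Step 2: demand=4,sold=4 ship[1->2]=2 ship[0->1]=2 prod=3 -> [9 6 13]
Step 3: demand=4,sold=4 ship[1->2]=2 ship[0->1]=2 prod=3 -> [10 6 11]
Step 4: demand=4,sold=4 ship[1->2]=2 ship[0->1]=2 prod=3 -> [11 6 9]
Step 5: demand=4,sold=4 ship[1->2]=2 ship[0->1]=2 prod=3 -> [12 6 7]
Step 6: demand=4,sold=4 ship[1->2]=2 ship[0->1]=2 prod=3 -> [13 6 5]
Step 7: demand=4,sold=4 ship[1->2]=2 ship[0->1]=2 prod=3 -> [14 6 3]
Step 8: demand=4,sold=3 ship[1->2]=2 ship[0->1]=2 prod=3 -> [15 6 2]
Step 9: demand=4,sold=2 ship[1->2]=2 ship[0->1]=2 prod=3 -> [16 6 2]
Step 10: demand=4,sold=2 ship[1->2]=2 ship[0->1]=2 prod=3 -> [17 6 2]
Step 11: demand=4,sold=2 ship[1->2]=2 ship[0->1]=2 prod=3 -> [18 6 2]
Step 12: demand=4,sold=2 ship[1->2]=2 ship[0->1]=2 prod=3 -> [19 6 2]
First stockout at step 8

8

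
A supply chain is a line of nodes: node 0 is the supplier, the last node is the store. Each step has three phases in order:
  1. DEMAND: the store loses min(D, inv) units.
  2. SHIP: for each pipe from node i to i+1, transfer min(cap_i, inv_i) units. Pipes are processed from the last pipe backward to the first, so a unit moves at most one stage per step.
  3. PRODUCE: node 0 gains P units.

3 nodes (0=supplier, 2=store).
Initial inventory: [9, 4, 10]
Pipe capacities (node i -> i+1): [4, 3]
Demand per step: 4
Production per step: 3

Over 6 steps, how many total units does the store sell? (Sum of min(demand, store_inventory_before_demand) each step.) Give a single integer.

Answer: 24

Derivation:
Step 1: sold=4 (running total=4) -> [8 5 9]
Step 2: sold=4 (running total=8) -> [7 6 8]
Step 3: sold=4 (running total=12) -> [6 7 7]
Step 4: sold=4 (running total=16) -> [5 8 6]
Step 5: sold=4 (running total=20) -> [4 9 5]
Step 6: sold=4 (running total=24) -> [3 10 4]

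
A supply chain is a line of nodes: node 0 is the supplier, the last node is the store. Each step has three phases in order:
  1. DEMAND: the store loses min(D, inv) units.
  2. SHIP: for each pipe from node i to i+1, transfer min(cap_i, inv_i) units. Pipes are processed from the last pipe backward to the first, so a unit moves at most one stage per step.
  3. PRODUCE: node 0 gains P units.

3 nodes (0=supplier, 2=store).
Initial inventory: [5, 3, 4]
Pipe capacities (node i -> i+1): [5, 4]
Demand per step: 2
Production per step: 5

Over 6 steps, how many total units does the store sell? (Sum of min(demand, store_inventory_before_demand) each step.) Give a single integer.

Answer: 12

Derivation:
Step 1: sold=2 (running total=2) -> [5 5 5]
Step 2: sold=2 (running total=4) -> [5 6 7]
Step 3: sold=2 (running total=6) -> [5 7 9]
Step 4: sold=2 (running total=8) -> [5 8 11]
Step 5: sold=2 (running total=10) -> [5 9 13]
Step 6: sold=2 (running total=12) -> [5 10 15]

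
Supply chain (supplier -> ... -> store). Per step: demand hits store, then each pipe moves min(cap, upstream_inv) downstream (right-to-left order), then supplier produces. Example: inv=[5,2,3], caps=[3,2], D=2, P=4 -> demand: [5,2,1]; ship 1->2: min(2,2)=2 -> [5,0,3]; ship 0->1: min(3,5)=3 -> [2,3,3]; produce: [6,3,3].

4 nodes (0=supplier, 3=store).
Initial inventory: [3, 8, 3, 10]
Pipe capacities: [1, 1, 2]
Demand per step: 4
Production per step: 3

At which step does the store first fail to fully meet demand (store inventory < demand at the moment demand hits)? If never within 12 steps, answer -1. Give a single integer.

Step 1: demand=4,sold=4 ship[2->3]=2 ship[1->2]=1 ship[0->1]=1 prod=3 -> [5 8 2 8]
Step 2: demand=4,sold=4 ship[2->3]=2 ship[1->2]=1 ship[0->1]=1 prod=3 -> [7 8 1 6]
Step 3: demand=4,sold=4 ship[2->3]=1 ship[1->2]=1 ship[0->1]=1 prod=3 -> [9 8 1 3]
Step 4: demand=4,sold=3 ship[2->3]=1 ship[1->2]=1 ship[0->1]=1 prod=3 -> [11 8 1 1]
Step 5: demand=4,sold=1 ship[2->3]=1 ship[1->2]=1 ship[0->1]=1 prod=3 -> [13 8 1 1]
Step 6: demand=4,sold=1 ship[2->3]=1 ship[1->2]=1 ship[0->1]=1 prod=3 -> [15 8 1 1]
Step 7: demand=4,sold=1 ship[2->3]=1 ship[1->2]=1 ship[0->1]=1 prod=3 -> [17 8 1 1]
Step 8: demand=4,sold=1 ship[2->3]=1 ship[1->2]=1 ship[0->1]=1 prod=3 -> [19 8 1 1]
Step 9: demand=4,sold=1 ship[2->3]=1 ship[1->2]=1 ship[0->1]=1 prod=3 -> [21 8 1 1]
Step 10: demand=4,sold=1 ship[2->3]=1 ship[1->2]=1 ship[0->1]=1 prod=3 -> [23 8 1 1]
Step 11: demand=4,sold=1 ship[2->3]=1 ship[1->2]=1 ship[0->1]=1 prod=3 -> [25 8 1 1]
Step 12: demand=4,sold=1 ship[2->3]=1 ship[1->2]=1 ship[0->1]=1 prod=3 -> [27 8 1 1]
First stockout at step 4

4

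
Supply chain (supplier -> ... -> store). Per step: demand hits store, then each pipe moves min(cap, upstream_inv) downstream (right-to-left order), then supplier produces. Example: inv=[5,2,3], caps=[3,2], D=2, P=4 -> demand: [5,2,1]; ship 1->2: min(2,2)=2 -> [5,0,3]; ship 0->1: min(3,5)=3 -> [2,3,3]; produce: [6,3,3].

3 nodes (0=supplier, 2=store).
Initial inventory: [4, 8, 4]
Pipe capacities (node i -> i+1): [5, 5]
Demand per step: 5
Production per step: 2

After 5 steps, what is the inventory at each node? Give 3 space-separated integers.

Step 1: demand=5,sold=4 ship[1->2]=5 ship[0->1]=4 prod=2 -> inv=[2 7 5]
Step 2: demand=5,sold=5 ship[1->2]=5 ship[0->1]=2 prod=2 -> inv=[2 4 5]
Step 3: demand=5,sold=5 ship[1->2]=4 ship[0->1]=2 prod=2 -> inv=[2 2 4]
Step 4: demand=5,sold=4 ship[1->2]=2 ship[0->1]=2 prod=2 -> inv=[2 2 2]
Step 5: demand=5,sold=2 ship[1->2]=2 ship[0->1]=2 prod=2 -> inv=[2 2 2]

2 2 2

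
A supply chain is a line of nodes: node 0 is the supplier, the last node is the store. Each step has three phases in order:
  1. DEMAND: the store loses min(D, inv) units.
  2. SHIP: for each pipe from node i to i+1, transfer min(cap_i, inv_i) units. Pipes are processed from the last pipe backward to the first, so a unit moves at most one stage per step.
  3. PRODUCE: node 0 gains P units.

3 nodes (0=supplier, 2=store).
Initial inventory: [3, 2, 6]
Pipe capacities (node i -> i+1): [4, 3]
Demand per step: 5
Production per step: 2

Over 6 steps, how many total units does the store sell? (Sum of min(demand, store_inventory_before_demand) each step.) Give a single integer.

Answer: 17

Derivation:
Step 1: sold=5 (running total=5) -> [2 3 3]
Step 2: sold=3 (running total=8) -> [2 2 3]
Step 3: sold=3 (running total=11) -> [2 2 2]
Step 4: sold=2 (running total=13) -> [2 2 2]
Step 5: sold=2 (running total=15) -> [2 2 2]
Step 6: sold=2 (running total=17) -> [2 2 2]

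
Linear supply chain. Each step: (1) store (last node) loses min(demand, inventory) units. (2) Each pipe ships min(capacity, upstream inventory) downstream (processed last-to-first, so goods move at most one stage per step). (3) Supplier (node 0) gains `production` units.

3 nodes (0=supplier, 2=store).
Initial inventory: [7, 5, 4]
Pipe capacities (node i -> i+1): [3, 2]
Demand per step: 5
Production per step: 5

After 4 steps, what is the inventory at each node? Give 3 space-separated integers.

Step 1: demand=5,sold=4 ship[1->2]=2 ship[0->1]=3 prod=5 -> inv=[9 6 2]
Step 2: demand=5,sold=2 ship[1->2]=2 ship[0->1]=3 prod=5 -> inv=[11 7 2]
Step 3: demand=5,sold=2 ship[1->2]=2 ship[0->1]=3 prod=5 -> inv=[13 8 2]
Step 4: demand=5,sold=2 ship[1->2]=2 ship[0->1]=3 prod=5 -> inv=[15 9 2]

15 9 2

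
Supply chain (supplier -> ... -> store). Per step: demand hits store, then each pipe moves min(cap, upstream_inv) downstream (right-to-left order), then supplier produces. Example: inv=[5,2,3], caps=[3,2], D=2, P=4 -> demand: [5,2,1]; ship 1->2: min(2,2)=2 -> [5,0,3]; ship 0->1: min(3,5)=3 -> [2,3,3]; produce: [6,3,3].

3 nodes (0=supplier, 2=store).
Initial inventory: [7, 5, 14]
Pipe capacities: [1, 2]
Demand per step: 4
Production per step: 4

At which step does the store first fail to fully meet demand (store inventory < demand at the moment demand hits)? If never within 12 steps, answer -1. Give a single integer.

Step 1: demand=4,sold=4 ship[1->2]=2 ship[0->1]=1 prod=4 -> [10 4 12]
Step 2: demand=4,sold=4 ship[1->2]=2 ship[0->1]=1 prod=4 -> [13 3 10]
Step 3: demand=4,sold=4 ship[1->2]=2 ship[0->1]=1 prod=4 -> [16 2 8]
Step 4: demand=4,sold=4 ship[1->2]=2 ship[0->1]=1 prod=4 -> [19 1 6]
Step 5: demand=4,sold=4 ship[1->2]=1 ship[0->1]=1 prod=4 -> [22 1 3]
Step 6: demand=4,sold=3 ship[1->2]=1 ship[0->1]=1 prod=4 -> [25 1 1]
Step 7: demand=4,sold=1 ship[1->2]=1 ship[0->1]=1 prod=4 -> [28 1 1]
Step 8: demand=4,sold=1 ship[1->2]=1 ship[0->1]=1 prod=4 -> [31 1 1]
Step 9: demand=4,sold=1 ship[1->2]=1 ship[0->1]=1 prod=4 -> [34 1 1]
Step 10: demand=4,sold=1 ship[1->2]=1 ship[0->1]=1 prod=4 -> [37 1 1]
Step 11: demand=4,sold=1 ship[1->2]=1 ship[0->1]=1 prod=4 -> [40 1 1]
Step 12: demand=4,sold=1 ship[1->2]=1 ship[0->1]=1 prod=4 -> [43 1 1]
First stockout at step 6

6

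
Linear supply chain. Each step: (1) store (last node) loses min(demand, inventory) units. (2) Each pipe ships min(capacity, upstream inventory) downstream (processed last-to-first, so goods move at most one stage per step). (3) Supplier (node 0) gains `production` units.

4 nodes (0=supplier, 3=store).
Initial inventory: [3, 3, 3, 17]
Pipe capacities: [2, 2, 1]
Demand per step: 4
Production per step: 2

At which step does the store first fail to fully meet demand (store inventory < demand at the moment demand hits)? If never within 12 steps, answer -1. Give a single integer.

Step 1: demand=4,sold=4 ship[2->3]=1 ship[1->2]=2 ship[0->1]=2 prod=2 -> [3 3 4 14]
Step 2: demand=4,sold=4 ship[2->3]=1 ship[1->2]=2 ship[0->1]=2 prod=2 -> [3 3 5 11]
Step 3: demand=4,sold=4 ship[2->3]=1 ship[1->2]=2 ship[0->1]=2 prod=2 -> [3 3 6 8]
Step 4: demand=4,sold=4 ship[2->3]=1 ship[1->2]=2 ship[0->1]=2 prod=2 -> [3 3 7 5]
Step 5: demand=4,sold=4 ship[2->3]=1 ship[1->2]=2 ship[0->1]=2 prod=2 -> [3 3 8 2]
Step 6: demand=4,sold=2 ship[2->3]=1 ship[1->2]=2 ship[0->1]=2 prod=2 -> [3 3 9 1]
Step 7: demand=4,sold=1 ship[2->3]=1 ship[1->2]=2 ship[0->1]=2 prod=2 -> [3 3 10 1]
Step 8: demand=4,sold=1 ship[2->3]=1 ship[1->2]=2 ship[0->1]=2 prod=2 -> [3 3 11 1]
Step 9: demand=4,sold=1 ship[2->3]=1 ship[1->2]=2 ship[0->1]=2 prod=2 -> [3 3 12 1]
Step 10: demand=4,sold=1 ship[2->3]=1 ship[1->2]=2 ship[0->1]=2 prod=2 -> [3 3 13 1]
Step 11: demand=4,sold=1 ship[2->3]=1 ship[1->2]=2 ship[0->1]=2 prod=2 -> [3 3 14 1]
Step 12: demand=4,sold=1 ship[2->3]=1 ship[1->2]=2 ship[0->1]=2 prod=2 -> [3 3 15 1]
First stockout at step 6

6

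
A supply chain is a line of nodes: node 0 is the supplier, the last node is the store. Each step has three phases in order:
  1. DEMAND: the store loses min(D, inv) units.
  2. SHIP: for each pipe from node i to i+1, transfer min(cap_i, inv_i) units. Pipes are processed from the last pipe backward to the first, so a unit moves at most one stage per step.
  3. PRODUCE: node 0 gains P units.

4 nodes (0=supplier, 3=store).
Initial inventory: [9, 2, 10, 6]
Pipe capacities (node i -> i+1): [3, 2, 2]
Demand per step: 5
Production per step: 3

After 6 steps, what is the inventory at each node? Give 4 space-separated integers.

Step 1: demand=5,sold=5 ship[2->3]=2 ship[1->2]=2 ship[0->1]=3 prod=3 -> inv=[9 3 10 3]
Step 2: demand=5,sold=3 ship[2->3]=2 ship[1->2]=2 ship[0->1]=3 prod=3 -> inv=[9 4 10 2]
Step 3: demand=5,sold=2 ship[2->3]=2 ship[1->2]=2 ship[0->1]=3 prod=3 -> inv=[9 5 10 2]
Step 4: demand=5,sold=2 ship[2->3]=2 ship[1->2]=2 ship[0->1]=3 prod=3 -> inv=[9 6 10 2]
Step 5: demand=5,sold=2 ship[2->3]=2 ship[1->2]=2 ship[0->1]=3 prod=3 -> inv=[9 7 10 2]
Step 6: demand=5,sold=2 ship[2->3]=2 ship[1->2]=2 ship[0->1]=3 prod=3 -> inv=[9 8 10 2]

9 8 10 2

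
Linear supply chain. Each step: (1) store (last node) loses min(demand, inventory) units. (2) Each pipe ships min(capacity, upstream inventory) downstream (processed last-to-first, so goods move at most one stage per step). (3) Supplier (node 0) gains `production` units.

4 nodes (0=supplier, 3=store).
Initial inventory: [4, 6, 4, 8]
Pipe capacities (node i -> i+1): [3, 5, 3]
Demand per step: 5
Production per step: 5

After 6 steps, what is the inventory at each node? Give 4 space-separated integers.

Step 1: demand=5,sold=5 ship[2->3]=3 ship[1->2]=5 ship[0->1]=3 prod=5 -> inv=[6 4 6 6]
Step 2: demand=5,sold=5 ship[2->3]=3 ship[1->2]=4 ship[0->1]=3 prod=5 -> inv=[8 3 7 4]
Step 3: demand=5,sold=4 ship[2->3]=3 ship[1->2]=3 ship[0->1]=3 prod=5 -> inv=[10 3 7 3]
Step 4: demand=5,sold=3 ship[2->3]=3 ship[1->2]=3 ship[0->1]=3 prod=5 -> inv=[12 3 7 3]
Step 5: demand=5,sold=3 ship[2->3]=3 ship[1->2]=3 ship[0->1]=3 prod=5 -> inv=[14 3 7 3]
Step 6: demand=5,sold=3 ship[2->3]=3 ship[1->2]=3 ship[0->1]=3 prod=5 -> inv=[16 3 7 3]

16 3 7 3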